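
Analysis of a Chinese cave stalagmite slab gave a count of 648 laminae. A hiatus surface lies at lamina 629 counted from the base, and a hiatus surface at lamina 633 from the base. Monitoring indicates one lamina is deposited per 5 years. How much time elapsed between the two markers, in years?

20 yr

633 − 629 = 4 laminae lie between the two events.
4 laminae at 5 years each span 4 × 5 = 20 years.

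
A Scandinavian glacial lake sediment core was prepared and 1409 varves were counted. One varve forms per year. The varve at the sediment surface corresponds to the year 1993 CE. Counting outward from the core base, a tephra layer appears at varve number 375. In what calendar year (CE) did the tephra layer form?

959 CE

Between varve 375 and the sediment surface there are 1409 − 375 = 1034 varves.
1993 − 1034 = 959 CE.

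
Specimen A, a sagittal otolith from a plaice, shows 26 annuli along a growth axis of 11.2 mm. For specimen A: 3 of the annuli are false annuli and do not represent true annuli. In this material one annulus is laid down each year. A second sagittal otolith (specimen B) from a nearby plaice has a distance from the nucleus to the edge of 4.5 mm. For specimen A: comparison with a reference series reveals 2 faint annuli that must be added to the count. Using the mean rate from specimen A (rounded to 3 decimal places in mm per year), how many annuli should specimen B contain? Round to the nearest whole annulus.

Specimen A: true annulus count = 26 − 3 + 2 = 25.
A: Mean rate = 11.2 mm / 25 years ≈ 0.448 mm per year.
B spans 4.5 / 0.448 = 10.04 years ≈ 10 annuli.

10 annuli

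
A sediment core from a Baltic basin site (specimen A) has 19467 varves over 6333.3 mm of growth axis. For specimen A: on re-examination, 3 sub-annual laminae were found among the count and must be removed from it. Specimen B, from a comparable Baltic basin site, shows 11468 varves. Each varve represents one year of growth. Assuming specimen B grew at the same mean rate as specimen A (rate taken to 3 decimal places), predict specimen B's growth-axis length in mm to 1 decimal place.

3727.1 mm

Specimen A: true varve count = 19467 − 3 = 19464.
A: Extension rate ≈ 6333.3 / 19464 = 0.325 mm/year.
B's length ≈ 0.325 × 11468 = 3727.1 mm.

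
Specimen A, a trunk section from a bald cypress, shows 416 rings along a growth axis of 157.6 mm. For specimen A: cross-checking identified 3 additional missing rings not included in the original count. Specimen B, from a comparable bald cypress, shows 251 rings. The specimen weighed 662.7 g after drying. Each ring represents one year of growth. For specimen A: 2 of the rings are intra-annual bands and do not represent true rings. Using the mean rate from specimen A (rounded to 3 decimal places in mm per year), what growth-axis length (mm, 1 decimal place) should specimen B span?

Specimen A: after corrections the count is 416 − 2 + 3 = 417 rings.
A: Mean rate = 157.6 mm / 417 years ≈ 0.378 mm per year.
B's length ≈ 0.378 × 251 = 94.9 mm.

94.9 mm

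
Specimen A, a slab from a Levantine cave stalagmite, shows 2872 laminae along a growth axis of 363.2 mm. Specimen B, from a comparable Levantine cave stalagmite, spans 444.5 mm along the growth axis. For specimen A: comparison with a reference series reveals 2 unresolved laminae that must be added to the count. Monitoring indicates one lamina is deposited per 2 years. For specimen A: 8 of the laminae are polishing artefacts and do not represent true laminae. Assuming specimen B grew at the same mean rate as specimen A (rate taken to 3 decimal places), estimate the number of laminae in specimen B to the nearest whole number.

Specimen A: true lamina count = 2872 − 8 + 2 = 2866.
Specimen A: multiplying by 2 years per lamina: 2866 × 2 = 5732 years.
A: Extension rate ≈ 363.2 / 5732 = 0.063 mm/yr.
For B, 444.5 / 0.063 = 7055.56 years; at 2 years per lamina that is 7055.56 / 2 ≈ 3528 laminae.

3528 laminae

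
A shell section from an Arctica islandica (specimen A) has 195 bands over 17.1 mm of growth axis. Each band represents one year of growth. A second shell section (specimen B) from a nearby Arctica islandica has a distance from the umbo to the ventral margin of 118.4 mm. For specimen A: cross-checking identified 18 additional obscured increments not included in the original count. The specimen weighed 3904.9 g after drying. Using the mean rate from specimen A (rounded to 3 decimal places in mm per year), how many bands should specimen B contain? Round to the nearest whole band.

Specimen A: after corrections the count is 195 + 18 = 213 bands.
A: 17.1 mm over 213 years gives 17.1 / 213 ≈ 0.080 mm/yr.
B spans 118.4 / 0.080 = 1480.00 years ≈ 1480 bands.

1480 bands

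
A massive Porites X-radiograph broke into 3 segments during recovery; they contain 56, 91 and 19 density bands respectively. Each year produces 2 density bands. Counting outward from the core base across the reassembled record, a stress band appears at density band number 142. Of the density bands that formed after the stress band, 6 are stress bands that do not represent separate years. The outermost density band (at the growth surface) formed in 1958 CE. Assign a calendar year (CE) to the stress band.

Total density bands = 56 + 91 + 19 = 166.
166 − 142 = 24 density bands lie beyond the stress band toward the growth surface.
24 − 6 false = 18 true density bands after the stress band.
18 density bands at 2 per year is 18 / 2 = 9 years.
The density band at the growth surface is 1958 CE, so the stress band dates to 1958 − 9 = 1949 CE.

1949 CE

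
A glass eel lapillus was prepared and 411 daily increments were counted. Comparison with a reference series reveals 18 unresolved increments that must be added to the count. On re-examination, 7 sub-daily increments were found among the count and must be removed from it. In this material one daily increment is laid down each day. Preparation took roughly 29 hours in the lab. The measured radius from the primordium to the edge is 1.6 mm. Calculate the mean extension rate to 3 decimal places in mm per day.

0.004 mm per day

True daily increment count = 411 − 7 + 18 = 422.
Extension rate ≈ 1.6 / 422 = 0.004 mm per day.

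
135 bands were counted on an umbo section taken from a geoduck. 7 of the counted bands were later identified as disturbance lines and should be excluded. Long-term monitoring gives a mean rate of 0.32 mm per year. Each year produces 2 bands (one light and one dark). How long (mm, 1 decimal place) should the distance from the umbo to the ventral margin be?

20.5 mm

True band count = 135 − 7 = 128.
Dividing by 2 bands per year: 128 / 2 = 64 years.
Predicted length = 0.32 mm/year × 64 years = 20.5 mm.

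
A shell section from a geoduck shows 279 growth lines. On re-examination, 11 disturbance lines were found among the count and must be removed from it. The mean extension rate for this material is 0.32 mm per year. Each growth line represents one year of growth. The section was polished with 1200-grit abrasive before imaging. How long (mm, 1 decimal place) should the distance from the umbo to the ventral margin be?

Correcting the raw count gives 279 − 11 = 268 true growth lines.
268 years at 0.32 mm/year gives 0.32 × 268 = 85.8 mm.

85.8 mm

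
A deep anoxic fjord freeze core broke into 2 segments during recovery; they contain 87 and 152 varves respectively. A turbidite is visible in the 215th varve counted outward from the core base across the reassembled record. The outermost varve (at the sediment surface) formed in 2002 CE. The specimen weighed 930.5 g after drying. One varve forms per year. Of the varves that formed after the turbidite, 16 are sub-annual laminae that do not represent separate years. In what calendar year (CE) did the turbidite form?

1994 CE

Total varves = 87 + 152 = 239.
239 − 215 = 24 varves lie beyond the turbidite toward the sediment surface.
24 − 16 false = 8 true varves after the turbidite.
2002 − 8 = 1994 CE.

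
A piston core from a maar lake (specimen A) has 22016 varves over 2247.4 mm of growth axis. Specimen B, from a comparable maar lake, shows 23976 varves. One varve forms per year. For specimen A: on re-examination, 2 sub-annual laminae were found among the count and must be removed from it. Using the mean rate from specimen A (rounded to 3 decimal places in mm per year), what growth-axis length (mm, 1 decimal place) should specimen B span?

Specimen A: correcting the raw count gives 22016 − 2 = 22014 true varves.
A: Mean rate = 2247.4 mm / 22014 years ≈ 0.102 mm per year.
Length of B = 0.102 × 23976 = 2445.6 mm.

2445.6 mm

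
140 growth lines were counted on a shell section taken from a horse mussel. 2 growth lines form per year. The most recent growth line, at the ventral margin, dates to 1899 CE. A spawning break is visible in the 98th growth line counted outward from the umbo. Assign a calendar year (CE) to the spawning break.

Between growth line 98 and the ventral margin there are 140 − 98 = 42 growth lines.
42 growth lines at 2 per year is 42 / 2 = 21 years.
Counting back 21 years from 1899 CE places the spawning break in 1899 − 21 = 1878 CE.

1878 CE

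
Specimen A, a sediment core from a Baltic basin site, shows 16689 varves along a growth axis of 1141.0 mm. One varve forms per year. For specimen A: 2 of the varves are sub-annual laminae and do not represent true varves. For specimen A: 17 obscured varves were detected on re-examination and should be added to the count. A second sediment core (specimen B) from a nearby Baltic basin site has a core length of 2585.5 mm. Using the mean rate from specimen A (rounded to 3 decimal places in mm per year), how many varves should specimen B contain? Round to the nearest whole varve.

Specimen A: adjusted count: 16689 − 2 + 17 = 16704 varves.
A: 1141.0 mm over 16704 years gives 1141.0 / 16704 ≈ 0.068 mm/yr.
B spans 2585.5 / 0.068 = 38022.06 years ≈ 38022 varves.

38022 varves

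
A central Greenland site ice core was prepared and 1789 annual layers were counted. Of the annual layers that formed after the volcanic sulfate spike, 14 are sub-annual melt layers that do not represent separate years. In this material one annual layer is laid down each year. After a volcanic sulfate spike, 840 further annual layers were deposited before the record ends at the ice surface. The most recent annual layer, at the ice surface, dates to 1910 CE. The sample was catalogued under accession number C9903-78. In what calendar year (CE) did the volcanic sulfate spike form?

1084 CE

840 annual layers formed after the volcanic sulfate spike.
Excluding 14 false annual layers: 840 − 14 = 826.
Counting back 826 years from 1910 CE places the volcanic sulfate spike in 1910 − 826 = 1084 CE.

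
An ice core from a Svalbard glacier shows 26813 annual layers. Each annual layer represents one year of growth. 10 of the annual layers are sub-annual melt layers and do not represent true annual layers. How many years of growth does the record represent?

26803 years

Adjusted count: 26813 − 10 = 26803 annual layers.
At one annual layer per year, that is 26803 years.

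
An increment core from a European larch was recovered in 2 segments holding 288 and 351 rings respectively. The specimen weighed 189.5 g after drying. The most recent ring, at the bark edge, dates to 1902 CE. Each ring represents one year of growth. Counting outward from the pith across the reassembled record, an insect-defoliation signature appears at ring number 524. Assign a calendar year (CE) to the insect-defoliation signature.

1787 CE

Total rings = 288 + 351 = 639.
The insect-defoliation signature sits at ring 524 from the pith, so 639 − 524 = 115 rings formed after it.
Counting back 115 years from 1902 CE places the insect-defoliation signature in 1902 − 115 = 1787 CE.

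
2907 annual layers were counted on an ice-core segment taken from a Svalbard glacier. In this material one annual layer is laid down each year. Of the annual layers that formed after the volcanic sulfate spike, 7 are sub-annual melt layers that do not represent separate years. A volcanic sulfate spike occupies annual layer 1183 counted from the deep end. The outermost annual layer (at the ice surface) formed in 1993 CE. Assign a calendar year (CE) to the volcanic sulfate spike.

The volcanic sulfate spike sits at annual layer 1183 from the deep end, so 2907 − 1183 = 1724 annual layers formed after it.
Excluding 7 false annual layers: 1724 − 7 = 1717.
Counting back 1717 years from 1993 CE places the volcanic sulfate spike in 1993 − 1717 = 276 CE.

276 CE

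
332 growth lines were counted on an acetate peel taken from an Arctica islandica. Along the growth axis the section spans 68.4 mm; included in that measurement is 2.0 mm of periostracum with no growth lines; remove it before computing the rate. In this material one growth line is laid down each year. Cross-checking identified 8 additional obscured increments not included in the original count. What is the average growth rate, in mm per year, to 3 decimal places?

Correcting the raw count gives 332 + 8 = 340 true growth lines.
The growth record spans 68.4 − 2.0 = 66.4 mm.
Mean rate = 66.4 mm / 340 years ≈ 0.195 mm per year.

0.195 mm per year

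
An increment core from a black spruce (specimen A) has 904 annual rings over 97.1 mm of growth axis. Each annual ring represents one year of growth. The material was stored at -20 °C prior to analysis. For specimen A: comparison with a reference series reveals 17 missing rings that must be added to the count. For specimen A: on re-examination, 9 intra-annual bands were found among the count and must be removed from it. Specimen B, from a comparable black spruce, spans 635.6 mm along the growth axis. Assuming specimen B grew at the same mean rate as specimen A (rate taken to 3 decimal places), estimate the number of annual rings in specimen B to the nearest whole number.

Specimen A: true annual ring count = 904 − 9 + 17 = 912.
A: Extension rate ≈ 97.1 / 912 = 0.106 mm/yr.
Specimen B: 635.6 mm / 0.106 mm per year = 5996.23 years ≈ 5996 annual rings.

5996 annual rings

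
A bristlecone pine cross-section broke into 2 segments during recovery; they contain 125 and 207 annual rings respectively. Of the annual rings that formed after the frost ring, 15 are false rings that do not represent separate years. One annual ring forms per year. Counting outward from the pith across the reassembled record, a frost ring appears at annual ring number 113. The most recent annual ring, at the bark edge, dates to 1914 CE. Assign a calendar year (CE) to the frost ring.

1710 CE

Total annual rings = 125 + 207 = 332.
332 − 113 = 219 annual rings lie beyond the frost ring toward the bark edge.
Excluding 15 false annual rings: 219 − 15 = 204.
The annual ring at the bark edge is 1914 CE, so the frost ring dates to 1914 − 204 = 1710 CE.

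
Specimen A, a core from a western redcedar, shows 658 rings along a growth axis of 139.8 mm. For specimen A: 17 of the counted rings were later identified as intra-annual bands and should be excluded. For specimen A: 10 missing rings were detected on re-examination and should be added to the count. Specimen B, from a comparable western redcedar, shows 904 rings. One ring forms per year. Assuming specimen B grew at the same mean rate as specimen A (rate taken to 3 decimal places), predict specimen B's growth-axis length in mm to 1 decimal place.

194.4 mm

Specimen A: after corrections the count is 658 − 17 + 10 = 651 rings.
A: 139.8 mm over 651 years gives 139.8 / 651 ≈ 0.215 mm/year.
For B, 0.215 mm/year × 904 years = 194.4 mm.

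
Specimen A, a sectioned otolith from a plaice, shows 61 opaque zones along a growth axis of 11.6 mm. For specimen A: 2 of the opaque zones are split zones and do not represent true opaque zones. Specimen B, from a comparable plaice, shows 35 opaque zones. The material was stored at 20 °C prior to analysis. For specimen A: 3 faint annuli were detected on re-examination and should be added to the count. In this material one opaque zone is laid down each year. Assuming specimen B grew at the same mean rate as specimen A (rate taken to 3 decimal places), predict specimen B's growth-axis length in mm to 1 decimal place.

6.5 mm

Specimen A: after corrections the count is 61 − 2 + 3 = 62 opaque zones.
A: Extension rate ≈ 11.6 / 62 = 0.187 mm per year.
B's length ≈ 0.187 × 35 = 6.5 mm.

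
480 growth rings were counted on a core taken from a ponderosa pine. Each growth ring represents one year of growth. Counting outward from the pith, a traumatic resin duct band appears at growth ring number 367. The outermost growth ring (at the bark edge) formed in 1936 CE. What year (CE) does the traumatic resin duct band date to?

The traumatic resin duct band sits at growth ring 367 from the pith, so 480 − 367 = 113 growth rings formed after it.
The growth ring at the bark edge is 1936 CE, so the traumatic resin duct band dates to 1936 − 113 = 1823 CE.

1823 CE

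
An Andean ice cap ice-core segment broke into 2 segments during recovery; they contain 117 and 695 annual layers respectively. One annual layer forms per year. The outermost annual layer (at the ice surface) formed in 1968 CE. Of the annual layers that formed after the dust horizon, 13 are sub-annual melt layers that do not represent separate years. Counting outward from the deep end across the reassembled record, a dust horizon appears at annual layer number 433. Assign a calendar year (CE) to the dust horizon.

Total annual layers = 117 + 695 = 812.
812 − 433 = 379 annual layers lie beyond the dust horizon toward the ice surface.
Removing the 13 false annual layers leaves 379 − 13 = 366 true annual layers beyond the dust horizon.
1968 − 366 = 1602 CE.

1602 CE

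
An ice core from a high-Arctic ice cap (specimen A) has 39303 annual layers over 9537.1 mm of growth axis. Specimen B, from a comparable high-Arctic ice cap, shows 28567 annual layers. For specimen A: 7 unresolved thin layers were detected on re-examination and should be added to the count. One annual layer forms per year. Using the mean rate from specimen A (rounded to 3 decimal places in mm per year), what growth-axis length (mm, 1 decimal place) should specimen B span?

6941.8 mm

Specimen A: adjusted count: 39303 + 7 = 39310 annual layers.
A: Mean rate = 9537.1 mm / 39310 years ≈ 0.243 mm per year.
B's length ≈ 0.243 × 28567 = 6941.8 mm.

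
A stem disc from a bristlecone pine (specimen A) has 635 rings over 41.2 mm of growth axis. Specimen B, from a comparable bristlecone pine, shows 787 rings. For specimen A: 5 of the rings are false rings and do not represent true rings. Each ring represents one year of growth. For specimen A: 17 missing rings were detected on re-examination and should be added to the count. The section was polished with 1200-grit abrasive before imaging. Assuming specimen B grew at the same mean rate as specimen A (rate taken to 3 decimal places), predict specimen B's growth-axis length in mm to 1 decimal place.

Specimen A: correcting the raw count gives 635 − 5 + 17 = 647 true rings.
A: 41.2 mm over 647 years gives 41.2 / 647 ≈ 0.064 mm/yr.
Length of B = 0.064 × 787 = 50.4 mm.

50.4 mm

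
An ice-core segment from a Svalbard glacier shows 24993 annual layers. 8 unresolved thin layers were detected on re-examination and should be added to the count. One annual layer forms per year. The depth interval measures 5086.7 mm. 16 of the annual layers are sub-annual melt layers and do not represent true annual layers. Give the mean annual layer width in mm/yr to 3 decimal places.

0.204 mm/yr

After corrections the count is 24993 − 16 + 8 = 24985 annual layers.
Mean rate = 5086.7 mm / 24985 years ≈ 0.204 mm/yr.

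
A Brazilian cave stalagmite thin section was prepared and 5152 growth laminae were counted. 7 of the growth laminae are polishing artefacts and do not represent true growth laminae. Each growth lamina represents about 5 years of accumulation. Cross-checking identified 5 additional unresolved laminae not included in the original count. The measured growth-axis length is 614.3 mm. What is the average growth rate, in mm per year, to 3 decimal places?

0.024 mm per year

After corrections the count is 5152 − 7 + 5 = 5150 growth laminae.
5150 growth laminae at 5 years each span 5150 × 5 = 25750 years.
Mean rate = 614.3 mm / 25750 years ≈ 0.024 mm per year.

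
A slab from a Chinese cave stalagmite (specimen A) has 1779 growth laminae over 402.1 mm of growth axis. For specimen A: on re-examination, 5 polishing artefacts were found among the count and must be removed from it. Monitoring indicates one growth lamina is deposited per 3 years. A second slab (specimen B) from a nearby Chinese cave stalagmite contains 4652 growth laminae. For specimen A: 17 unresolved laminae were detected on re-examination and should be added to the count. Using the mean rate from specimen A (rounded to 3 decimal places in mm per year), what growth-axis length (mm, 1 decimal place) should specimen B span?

1046.7 mm

Specimen A: correcting the raw count gives 1779 − 5 + 17 = 1791 true growth laminae.
Specimen A: 1791 growth laminae at 3 years each span 1791 × 3 = 5373 years.
A: 402.1 mm over 5373 years gives 402.1 / 5373 ≈ 0.075 mm/yr.
Specimen B: multiplying by 3 years per growth lamina: 4652 × 3 = 13956 years. For B, 0.075 mm/year × 13956 years = 1046.7 mm.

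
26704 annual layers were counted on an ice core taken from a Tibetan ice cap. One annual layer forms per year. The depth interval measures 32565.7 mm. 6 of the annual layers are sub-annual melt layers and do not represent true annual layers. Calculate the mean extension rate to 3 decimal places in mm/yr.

After corrections the count is 26704 − 6 = 26698 annual layers.
32565.7 mm over 26698 years gives 32565.7 / 26698 ≈ 1.220 mm/yr.

1.220 mm/yr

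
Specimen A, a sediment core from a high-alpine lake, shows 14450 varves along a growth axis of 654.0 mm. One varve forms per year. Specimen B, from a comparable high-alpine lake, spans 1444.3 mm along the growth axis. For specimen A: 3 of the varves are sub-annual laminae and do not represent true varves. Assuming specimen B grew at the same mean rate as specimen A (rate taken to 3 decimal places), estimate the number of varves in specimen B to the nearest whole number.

32096 varves

Specimen A: adjusted count: 14450 − 3 = 14447 varves.
A: Extension rate ≈ 654.0 / 14447 = 0.045 mm/year.
B spans 1444.3 / 0.045 = 32095.56 years ≈ 32096 varves.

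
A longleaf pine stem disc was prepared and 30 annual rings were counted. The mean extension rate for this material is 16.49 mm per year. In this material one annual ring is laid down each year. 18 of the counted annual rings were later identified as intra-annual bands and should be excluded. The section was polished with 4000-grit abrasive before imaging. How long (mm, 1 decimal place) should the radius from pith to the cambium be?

After corrections the count is 30 − 18 = 12 annual rings.
12 years at 16.49 mm/year gives 16.49 × 12 = 197.9 mm.

197.9 mm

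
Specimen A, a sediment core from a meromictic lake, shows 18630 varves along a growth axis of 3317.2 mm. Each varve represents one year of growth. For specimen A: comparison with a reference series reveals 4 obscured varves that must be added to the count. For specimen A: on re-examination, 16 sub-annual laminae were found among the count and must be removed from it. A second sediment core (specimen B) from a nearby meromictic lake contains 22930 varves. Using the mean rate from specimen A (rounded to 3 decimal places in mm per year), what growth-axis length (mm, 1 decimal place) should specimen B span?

Specimen A: true varve count = 18630 − 16 + 4 = 18618.
A: Extension rate ≈ 3317.2 / 18618 = 0.178 mm per year.
Length of B = 0.178 × 22930 = 4081.5 mm.

4081.5 mm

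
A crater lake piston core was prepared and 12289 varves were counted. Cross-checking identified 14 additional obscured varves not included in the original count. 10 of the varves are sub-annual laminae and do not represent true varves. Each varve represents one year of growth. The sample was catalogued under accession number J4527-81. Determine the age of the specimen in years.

12293 years

After corrections the count is 12289 − 10 + 14 = 12293 varves.
At one varve per year, that is 12293 years.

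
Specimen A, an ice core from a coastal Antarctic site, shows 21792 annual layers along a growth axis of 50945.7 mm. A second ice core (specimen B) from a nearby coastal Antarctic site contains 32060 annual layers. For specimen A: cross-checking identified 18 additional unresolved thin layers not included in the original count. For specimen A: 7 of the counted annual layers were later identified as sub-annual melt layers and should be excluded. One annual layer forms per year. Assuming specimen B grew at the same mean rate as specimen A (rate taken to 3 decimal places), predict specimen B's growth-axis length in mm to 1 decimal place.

Specimen A: adjusted count: 21792 − 7 + 18 = 21803 annual layers.
A: Extension rate ≈ 50945.7 / 21803 = 2.337 mm/year.
B's length ≈ 2.337 × 32060 = 74924.2 mm.

74924.2 mm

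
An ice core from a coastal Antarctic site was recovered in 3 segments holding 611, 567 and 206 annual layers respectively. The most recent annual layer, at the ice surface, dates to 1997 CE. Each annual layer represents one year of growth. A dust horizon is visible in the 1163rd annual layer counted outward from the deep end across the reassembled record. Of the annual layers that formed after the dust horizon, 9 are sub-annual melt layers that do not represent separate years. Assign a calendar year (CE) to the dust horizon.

1785 CE

Total annual layers = 611 + 567 + 206 = 1384.
1384 − 1163 = 221 annual layers lie beyond the dust horizon toward the ice surface.
221 − 9 false = 212 true annual layers after the dust horizon.
The annual layer at the ice surface is 1997 CE, so the dust horizon dates to 1997 − 212 = 1785 CE.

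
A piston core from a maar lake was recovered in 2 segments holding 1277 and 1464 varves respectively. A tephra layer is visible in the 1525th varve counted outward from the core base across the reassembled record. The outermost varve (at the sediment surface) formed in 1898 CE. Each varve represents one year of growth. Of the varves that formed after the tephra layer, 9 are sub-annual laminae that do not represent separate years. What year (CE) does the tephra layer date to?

Total varves = 1277 + 1464 = 2741.
2741 − 1525 = 1216 varves lie beyond the tephra layer toward the sediment surface.
Excluding 9 false varves: 1216 − 9 = 1207.
The varve at the sediment surface is 1898 CE, so the tephra layer dates to 1898 − 1207 = 691 CE.

691 CE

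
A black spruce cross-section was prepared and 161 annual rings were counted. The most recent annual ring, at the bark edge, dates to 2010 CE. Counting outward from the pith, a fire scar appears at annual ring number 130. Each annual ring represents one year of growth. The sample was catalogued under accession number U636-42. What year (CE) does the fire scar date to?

The fire scar sits at annual ring 130 from the pith, so 161 − 130 = 31 annual rings formed after it.
2010 − 31 = 1979 CE.

1979 CE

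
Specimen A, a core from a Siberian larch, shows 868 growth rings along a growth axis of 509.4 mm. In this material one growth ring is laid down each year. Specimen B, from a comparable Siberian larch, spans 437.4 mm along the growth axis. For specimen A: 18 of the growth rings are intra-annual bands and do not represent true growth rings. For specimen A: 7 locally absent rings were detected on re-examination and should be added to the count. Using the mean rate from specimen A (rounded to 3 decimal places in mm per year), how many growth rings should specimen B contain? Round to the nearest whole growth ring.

736 growth rings

Specimen A: correcting the raw count gives 868 − 18 + 7 = 857 true growth rings.
A: 509.4 mm over 857 years gives 509.4 / 857 ≈ 0.594 mm per year.
B spans 437.4 / 0.594 = 736.36 years ≈ 736 growth rings.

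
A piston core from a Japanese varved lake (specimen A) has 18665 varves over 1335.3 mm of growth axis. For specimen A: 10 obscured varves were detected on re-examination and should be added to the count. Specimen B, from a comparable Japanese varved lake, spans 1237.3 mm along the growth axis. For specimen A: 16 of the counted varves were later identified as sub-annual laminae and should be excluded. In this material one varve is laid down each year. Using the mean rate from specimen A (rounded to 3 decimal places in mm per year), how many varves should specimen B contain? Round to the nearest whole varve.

Specimen A: after corrections the count is 18665 − 16 + 10 = 18659 varves.
A: 1335.3 mm over 18659 years gives 1335.3 / 18659 ≈ 0.072 mm per year.
Specimen B: 1237.3 mm / 0.072 mm per year = 17184.72 years ≈ 17185 varves.

17185 varves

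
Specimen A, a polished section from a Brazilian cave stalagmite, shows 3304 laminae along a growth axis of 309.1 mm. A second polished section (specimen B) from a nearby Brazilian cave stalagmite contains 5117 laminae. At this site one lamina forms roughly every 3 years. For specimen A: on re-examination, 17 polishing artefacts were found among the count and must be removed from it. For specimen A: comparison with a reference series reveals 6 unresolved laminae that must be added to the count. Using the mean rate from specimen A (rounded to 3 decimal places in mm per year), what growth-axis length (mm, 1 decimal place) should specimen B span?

475.9 mm

Specimen A: correcting the raw count gives 3304 − 17 + 6 = 3293 true laminae.
Specimen A: 3293 laminae at 3 years each span 3293 × 3 = 9879 years.
A: 309.1 mm over 9879 years gives 309.1 / 9879 ≈ 0.031 mm/year.
Specimen B: multiplying by 3 years per lamina: 5117 × 3 = 15351 years. For B, 0.031 mm/year × 15351 years = 475.9 mm.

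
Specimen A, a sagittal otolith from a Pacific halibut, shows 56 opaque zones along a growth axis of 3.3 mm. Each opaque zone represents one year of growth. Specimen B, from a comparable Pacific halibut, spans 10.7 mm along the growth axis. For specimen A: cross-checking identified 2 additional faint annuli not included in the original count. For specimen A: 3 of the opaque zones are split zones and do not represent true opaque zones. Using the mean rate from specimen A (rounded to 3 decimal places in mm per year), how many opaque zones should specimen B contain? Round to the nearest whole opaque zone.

Specimen A: adjusted count: 56 − 3 + 2 = 55 opaque zones.
A: Mean rate = 3.3 mm / 55 years ≈ 0.060 mm/yr.
For B, 10.7 / 0.060 = 178.33 years ≈ 178 opaque zones.

178 opaque zones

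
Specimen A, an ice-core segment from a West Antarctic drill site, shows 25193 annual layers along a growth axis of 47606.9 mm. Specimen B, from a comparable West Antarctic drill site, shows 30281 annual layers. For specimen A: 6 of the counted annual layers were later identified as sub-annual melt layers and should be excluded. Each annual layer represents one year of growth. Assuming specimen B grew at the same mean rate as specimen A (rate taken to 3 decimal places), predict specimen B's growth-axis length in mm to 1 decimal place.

Specimen A: adjusted count: 25193 − 6 = 25187 annual layers.
A: Mean rate = 47606.9 mm / 25187 years ≈ 1.890 mm/yr.
Length of B = 1.890 × 30281 = 57231.1 mm.

57231.1 mm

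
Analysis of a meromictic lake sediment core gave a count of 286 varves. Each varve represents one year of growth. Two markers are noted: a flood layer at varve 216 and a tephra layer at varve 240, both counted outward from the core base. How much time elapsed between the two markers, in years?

Separation: 240 − 216 = 24 varves.
At one varve per year, 24 years elapsed between them.

24 years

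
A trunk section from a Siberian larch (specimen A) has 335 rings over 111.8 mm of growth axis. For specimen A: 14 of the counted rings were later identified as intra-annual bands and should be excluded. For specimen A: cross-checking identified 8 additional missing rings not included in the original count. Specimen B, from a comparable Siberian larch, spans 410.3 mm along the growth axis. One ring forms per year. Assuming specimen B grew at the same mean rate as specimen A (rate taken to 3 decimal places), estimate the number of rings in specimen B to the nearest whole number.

1207 rings

Specimen A: correcting the raw count gives 335 − 14 + 8 = 329 true rings.
A: 111.8 mm over 329 years gives 111.8 / 329 ≈ 0.340 mm/yr.
B spans 410.3 / 0.340 = 1206.76 years ≈ 1207 rings.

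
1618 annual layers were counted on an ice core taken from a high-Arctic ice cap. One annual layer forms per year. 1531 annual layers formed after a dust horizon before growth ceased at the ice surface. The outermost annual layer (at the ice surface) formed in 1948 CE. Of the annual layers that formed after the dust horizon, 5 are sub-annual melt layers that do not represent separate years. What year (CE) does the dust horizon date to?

422 CE

There are 1531 annual layers younger than the dust horizon.
Removing the 5 false annual layers leaves 1531 − 5 = 1526 true annual layers beyond the dust horizon.
Counting back 1526 years from 1948 CE places the dust horizon in 1948 − 1526 = 422 CE.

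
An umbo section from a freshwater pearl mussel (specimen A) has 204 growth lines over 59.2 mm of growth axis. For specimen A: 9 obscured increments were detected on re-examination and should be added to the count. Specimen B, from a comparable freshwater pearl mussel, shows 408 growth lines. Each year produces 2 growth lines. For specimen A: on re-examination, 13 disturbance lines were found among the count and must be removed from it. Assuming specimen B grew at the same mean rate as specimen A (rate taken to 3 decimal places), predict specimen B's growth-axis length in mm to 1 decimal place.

Specimen A: after corrections the count is 204 − 13 + 9 = 200 growth lines.
Specimen A: 200 growth lines at 2 per year is 200 / 2 = 100 years.
A: 59.2 mm over 100 years gives 59.2 / 100 ≈ 0.592 mm/yr.
Specimen B: with 2 growth lines per year, 408 / 2 = 204 years. B's length ≈ 0.592 × 204 = 120.8 mm.

120.8 mm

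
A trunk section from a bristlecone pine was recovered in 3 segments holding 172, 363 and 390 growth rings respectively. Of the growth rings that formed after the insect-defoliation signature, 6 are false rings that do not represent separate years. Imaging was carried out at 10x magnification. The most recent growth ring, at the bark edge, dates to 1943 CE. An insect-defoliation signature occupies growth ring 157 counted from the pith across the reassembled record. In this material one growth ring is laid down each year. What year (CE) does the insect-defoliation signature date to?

Total growth rings = 172 + 363 + 390 = 925.
Between growth ring 157 and the bark edge there are 925 − 157 = 768 growth rings.
768 − 6 false = 762 true growth rings after the insect-defoliation signature.
The growth ring at the bark edge is 1943 CE, so the insect-defoliation signature dates to 1943 − 762 = 1181 CE.

1181 CE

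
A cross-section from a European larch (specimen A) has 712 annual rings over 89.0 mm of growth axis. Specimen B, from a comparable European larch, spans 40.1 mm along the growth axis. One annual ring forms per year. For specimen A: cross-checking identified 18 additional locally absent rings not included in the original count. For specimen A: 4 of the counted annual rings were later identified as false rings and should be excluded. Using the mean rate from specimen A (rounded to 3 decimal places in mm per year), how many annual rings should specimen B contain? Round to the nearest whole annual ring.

Specimen A: true annual ring count = 712 − 4 + 18 = 726.
A: 89.0 mm over 726 years gives 89.0 / 726 ≈ 0.123 mm/year.
B spans 40.1 / 0.123 = 326.02 years ≈ 326 annual rings.

326 annual rings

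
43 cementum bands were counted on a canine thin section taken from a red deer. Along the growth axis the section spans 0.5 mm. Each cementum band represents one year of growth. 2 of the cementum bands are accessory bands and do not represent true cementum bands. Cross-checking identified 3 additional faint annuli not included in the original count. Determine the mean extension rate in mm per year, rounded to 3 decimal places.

After corrections the count is 43 − 2 + 3 = 44 cementum bands.
Extension rate ≈ 0.5 / 44 = 0.011 mm per year.

0.011 mm per year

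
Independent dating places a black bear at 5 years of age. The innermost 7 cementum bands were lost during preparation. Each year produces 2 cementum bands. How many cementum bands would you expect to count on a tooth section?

3 cementum bands

With 2 cementum bands per year, 5 years would produce 5 × 2 = 10 cementum bands.
Less the 7 uncaptured cementum bands: 10 − 7 = 3.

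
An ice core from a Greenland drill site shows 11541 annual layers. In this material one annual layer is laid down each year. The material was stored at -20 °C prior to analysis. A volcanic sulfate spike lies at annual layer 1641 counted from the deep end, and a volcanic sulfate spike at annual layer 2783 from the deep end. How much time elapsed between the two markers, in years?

2783 − 1641 = 1142 annual layers lie between the two events.
One annual layer per year makes the interval 1142 years.

1142 years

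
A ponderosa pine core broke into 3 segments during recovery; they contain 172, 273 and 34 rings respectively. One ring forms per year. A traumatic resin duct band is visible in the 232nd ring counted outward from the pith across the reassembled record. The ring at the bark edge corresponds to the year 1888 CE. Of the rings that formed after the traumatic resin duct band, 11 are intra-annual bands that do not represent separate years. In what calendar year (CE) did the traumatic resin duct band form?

1652 CE

Total rings = 172 + 273 + 34 = 479.
479 − 232 = 247 rings lie beyond the traumatic resin duct band toward the bark edge.
Removing the 11 false rings leaves 247 − 11 = 236 true rings beyond the traumatic resin duct band.
1888 − 236 = 1652 CE.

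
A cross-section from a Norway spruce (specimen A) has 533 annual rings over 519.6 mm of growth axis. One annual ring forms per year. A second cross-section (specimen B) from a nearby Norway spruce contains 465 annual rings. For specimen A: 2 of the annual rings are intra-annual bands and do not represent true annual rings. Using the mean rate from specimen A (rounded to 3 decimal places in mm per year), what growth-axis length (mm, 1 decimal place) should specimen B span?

Specimen A: after corrections the count is 533 − 2 = 531 annual rings.
A: Mean rate = 519.6 mm / 531 years ≈ 0.979 mm per year.
For B, 0.979 mm/year × 465 years = 455.2 mm.

455.2 mm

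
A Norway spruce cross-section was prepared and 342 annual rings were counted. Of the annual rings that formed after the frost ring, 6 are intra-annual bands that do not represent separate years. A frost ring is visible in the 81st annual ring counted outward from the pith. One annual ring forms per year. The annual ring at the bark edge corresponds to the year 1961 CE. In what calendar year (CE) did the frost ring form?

1706 CE

The frost ring sits at annual ring 81 from the pith, so 342 − 81 = 261 annual rings formed after it.
Removing the 6 false annual rings leaves 261 − 6 = 255 true annual rings beyond the frost ring.
The annual ring at the bark edge is 1961 CE, so the frost ring dates to 1961 − 255 = 1706 CE.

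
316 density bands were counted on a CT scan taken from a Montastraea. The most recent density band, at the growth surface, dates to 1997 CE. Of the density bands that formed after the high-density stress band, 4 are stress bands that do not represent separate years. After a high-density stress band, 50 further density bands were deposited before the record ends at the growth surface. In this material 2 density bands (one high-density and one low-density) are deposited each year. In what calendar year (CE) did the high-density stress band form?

50 density bands formed after the high-density stress band.
Removing the 4 false density bands leaves 50 − 4 = 46 true density bands beyond the high-density stress band.
With 2 density bands per year, 46 / 2 = 23 years.
1997 − 23 = 1974 CE.

1974 CE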